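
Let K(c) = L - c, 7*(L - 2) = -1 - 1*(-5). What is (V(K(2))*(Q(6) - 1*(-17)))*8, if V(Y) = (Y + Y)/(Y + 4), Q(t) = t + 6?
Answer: 58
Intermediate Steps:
Q(t) = 6 + t
L = 18/7 (L = 2 + (-1 - 1*(-5))/7 = 2 + (-1 + 5)/7 = 2 + (⅐)*4 = 2 + 4/7 = 18/7 ≈ 2.5714)
K(c) = 18/7 - c
V(Y) = 2*Y/(4 + Y) (V(Y) = (2*Y)/(4 + Y) = 2*Y/(4 + Y))
(V(K(2))*(Q(6) - 1*(-17)))*8 = ((2*(18/7 - 1*2)/(4 + (18/7 - 1*2)))*((6 + 6) - 1*(-17)))*8 = ((2*(18/7 - 2)/(4 + (18/7 - 2)))*(12 + 17))*8 = ((2*(4/7)/(4 + 4/7))*29)*8 = ((2*(4/7)/(32/7))*29)*8 = ((2*(4/7)*(7/32))*29)*8 = ((¼)*29)*8 = (29/4)*8 = 58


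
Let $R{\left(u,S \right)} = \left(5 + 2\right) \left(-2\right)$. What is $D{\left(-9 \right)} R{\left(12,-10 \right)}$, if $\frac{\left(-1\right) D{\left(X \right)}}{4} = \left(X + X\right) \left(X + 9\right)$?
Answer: $0$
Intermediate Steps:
$D{\left(X \right)} = - 8 X \left(9 + X\right)$ ($D{\left(X \right)} = - 4 \left(X + X\right) \left(X + 9\right) = - 4 \cdot 2 X \left(9 + X\right) = - 8 X \left(9 + X\right)$)
$R{\left(u,S \right)} = -14$ ($R{\left(u,S \right)} = 7 \left(-2\right) = -14$)
$D{\left(-9 \right)} R{\left(12,-10 \right)} = \left(-8\right) \left(-9\right) \left(9 - 9\right) \left(-14\right) = \left(-8\right) \left(-9\right) 0 \left(-14\right) = 0 \left(-14\right) = 0$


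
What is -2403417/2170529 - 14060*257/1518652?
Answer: -2873246733266/824069551727 ≈ -3.4867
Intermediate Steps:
-2403417/2170529 - 14060*257/1518652 = -2403417*1/2170529 - 3613420*1/1518652 = -2403417/2170529 - 903355/379663 = -2873246733266/824069551727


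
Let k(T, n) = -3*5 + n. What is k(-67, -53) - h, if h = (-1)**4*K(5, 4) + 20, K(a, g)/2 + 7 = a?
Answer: -84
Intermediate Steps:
K(a, g) = -14 + 2*a
k(T, n) = -15 + n
h = 16 (h = (-1)**4*(-14 + 2*5) + 20 = 1*(-14 + 10) + 20 = 1*(-4) + 20 = -4 + 20 = 16)
k(-67, -53) - h = (-15 - 53) - 1*16 = -68 - 16 = -84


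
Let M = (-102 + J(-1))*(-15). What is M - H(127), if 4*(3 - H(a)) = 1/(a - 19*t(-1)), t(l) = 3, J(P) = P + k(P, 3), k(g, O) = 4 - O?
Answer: 427561/280 ≈ 1527.0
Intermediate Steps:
J(P) = 1 + P (J(P) = P + (4 - 1*3) = P + (4 - 3) = P + 1 = 1 + P)
H(a) = 3 - 1/(4*(-57 + a)) (H(a) = 3 - 1/(4*(a - 19*3)) = 3 - 1/(4*(a - 57)) = 3 - 1/(4*(-57 + a)))
M = 1530 (M = (-102 + (1 - 1))*(-15) = (-102 + 0)*(-15) = -102*(-15) = 1530)
M - H(127) = 1530 - (-685 + 12*127)/(4*(-57 + 127)) = 1530 - (-685 + 1524)/(4*70) = 1530 - 839/(4*70) = 1530 - 1*839/280 = 1530 - 839/280 = 427561/280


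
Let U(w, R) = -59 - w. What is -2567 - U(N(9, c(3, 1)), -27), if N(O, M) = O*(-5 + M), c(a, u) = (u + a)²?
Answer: -2409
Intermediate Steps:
c(a, u) = (a + u)²
-2567 - U(N(9, c(3, 1)), -27) = -2567 - (-59 - 9*(-5 + (3 + 1)²)) = -2567 - (-59 - 9*(-5 + 4²)) = -2567 - (-59 - 9*(-5 + 16)) = -2567 - (-59 - 9*11) = -2567 - (-59 - 1*99) = -2567 - (-59 - 99) = -2567 - 1*(-158) = -2567 + 158 = -2409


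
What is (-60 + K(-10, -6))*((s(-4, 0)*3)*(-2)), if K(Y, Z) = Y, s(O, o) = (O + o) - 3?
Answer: -2940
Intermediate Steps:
s(O, o) = -3 + O + o
(-60 + K(-10, -6))*((s(-4, 0)*3)*(-2)) = (-60 - 10)*(((-3 - 4 + 0)*3)*(-2)) = -70*(-7*3)*(-2) = -(-1470)*(-2) = -70*42 = -2940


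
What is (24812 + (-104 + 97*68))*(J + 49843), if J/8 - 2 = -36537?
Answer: -7589247848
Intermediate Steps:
J = -292280 (J = 16 + 8*(-36537) = 16 - 292296 = -292280)
(24812 + (-104 + 97*68))*(J + 49843) = (24812 + (-104 + 97*68))*(-292280 + 49843) = (24812 + (-104 + 6596))*(-242437) = (24812 + 6492)*(-242437) = 31304*(-242437) = -7589247848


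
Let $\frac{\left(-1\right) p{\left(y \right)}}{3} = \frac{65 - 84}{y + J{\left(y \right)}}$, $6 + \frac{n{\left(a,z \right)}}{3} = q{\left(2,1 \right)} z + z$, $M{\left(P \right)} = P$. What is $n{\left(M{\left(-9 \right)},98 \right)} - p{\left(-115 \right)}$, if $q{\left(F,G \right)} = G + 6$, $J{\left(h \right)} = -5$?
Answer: $\frac{93379}{40} \approx 2334.5$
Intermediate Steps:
$q{\left(F,G \right)} = 6 + G$
$n{\left(a,z \right)} = -18 + 24 z$ ($n{\left(a,z \right)} = -18 + 3 \left(\left(6 + 1\right) z + z\right) = -18 + 3 \left(7 z + z\right) = -18 + 3 \cdot 8 z = -18 + 24 z$)
$p{\left(y \right)} = \frac{57}{-5 + y}$ ($p{\left(y \right)} = - 3 \frac{65 - 84}{y - 5} = - 3 \left(- \frac{19}{-5 + y}\right) = \frac{57}{-5 + y}$)
$n{\left(M{\left(-9 \right)},98 \right)} - p{\left(-115 \right)} = \left(-18 + 24 \cdot 98\right) - \frac{57}{-5 - 115} = \left(-18 + 2352\right) - \frac{57}{-120} = 2334 - 57 \left(- \frac{1}{120}\right) = 2334 - - \frac{19}{40} = 2334 + \frac{19}{40} = \frac{93379}{40}$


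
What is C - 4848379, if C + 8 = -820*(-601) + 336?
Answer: -4355231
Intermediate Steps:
C = 493148 (C = -8 + (-820*(-601) + 336) = -8 + (492820 + 336) = -8 + 493156 = 493148)
C - 4848379 = 493148 - 4848379 = -4355231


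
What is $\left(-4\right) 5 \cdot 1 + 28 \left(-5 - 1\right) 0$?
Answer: $-20$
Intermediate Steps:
$\left(-4\right) 5 \cdot 1 + 28 \left(-5 - 1\right) 0 = \left(-20\right) 1 + 28 \left(\left(-6\right) 0\right) = -20 + 28 \cdot 0 = -20 + 0 = -20$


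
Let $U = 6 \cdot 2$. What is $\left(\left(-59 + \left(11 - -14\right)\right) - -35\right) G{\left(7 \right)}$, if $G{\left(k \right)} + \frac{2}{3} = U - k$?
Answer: $\frac{13}{3} \approx 4.3333$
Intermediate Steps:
$U = 12$
$G{\left(k \right)} = \frac{34}{3} - k$ ($G{\left(k \right)} = - \frac{2}{3} - \left(-12 + k\right) = \frac{34}{3} - k$)
$\left(\left(-59 + \left(11 - -14\right)\right) - -35\right) G{\left(7 \right)} = \left(\left(-59 + \left(11 - -14\right)\right) - -35\right) \left(\frac{34}{3} - 7\right) = \left(\left(-59 + \left(11 + 14\right)\right) + 35\right) \left(\frac{34}{3} - 7\right) = \left(\left(-59 + 25\right) + 35\right) \frac{13}{3} = \left(-34 + 35\right) \frac{13}{3} = 1 \cdot \frac{13}{3} = \frac{13}{3}$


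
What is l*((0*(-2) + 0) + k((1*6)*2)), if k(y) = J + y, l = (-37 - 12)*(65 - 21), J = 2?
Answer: -30184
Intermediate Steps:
l = -2156 (l = -49*44 = -2156)
k(y) = 2 + y
l*((0*(-2) + 0) + k((1*6)*2)) = -2156*((0*(-2) + 0) + (2 + (1*6)*2)) = -2156*((0 + 0) + (2 + 6*2)) = -2156*(0 + (2 + 12)) = -2156*(0 + 14) = -2156*14 = -30184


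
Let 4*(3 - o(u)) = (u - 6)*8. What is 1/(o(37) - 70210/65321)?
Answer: -65321/3924149 ≈ -0.016646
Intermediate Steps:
o(u) = 15 - 2*u (o(u) = 3 - (u - 6)*8/4 = 3 - (-6 + u)*8/4 = 3 - (-48 + 8*u)/4 = 3 + (12 - 2*u) = 15 - 2*u)
1/(o(37) - 70210/65321) = 1/((15 - 2*37) - 70210/65321) = 1/((15 - 74) - 70210*1/65321) = 1/(-59 - 70210/65321) = 1/(-3924149/65321) = -65321/3924149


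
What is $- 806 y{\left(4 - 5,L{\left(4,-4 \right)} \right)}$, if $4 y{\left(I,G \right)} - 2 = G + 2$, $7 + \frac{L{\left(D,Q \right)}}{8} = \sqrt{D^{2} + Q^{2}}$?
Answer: $10478 - 6448 \sqrt{2} \approx 1359.2$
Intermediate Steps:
$L{\left(D,Q \right)} = -56 + 8 \sqrt{D^{2} + Q^{2}}$
$y{\left(I,G \right)} = 1 + \frac{G}{4}$ ($y{\left(I,G \right)} = \frac{1}{2} + \frac{G + 2}{4} = \frac{1}{2} + \frac{2 + G}{4} = \frac{1}{2} + \left(\frac{1}{2} + \frac{G}{4}\right) = 1 + \frac{G}{4}$)
$- 806 y{\left(4 - 5,L{\left(4,-4 \right)} \right)} = - 806 \left(1 + \frac{-56 + 8 \sqrt{4^{2} + \left(-4\right)^{2}}}{4}\right) = - 806 \left(1 + \frac{-56 + 8 \sqrt{16 + 16}}{4}\right) = - 806 \left(1 + \frac{-56 + 8 \sqrt{32}}{4}\right) = - 806 \left(1 + \frac{-56 + 8 \cdot 4 \sqrt{2}}{4}\right) = - 806 \left(1 + \frac{-56 + 32 \sqrt{2}}{4}\right) = - 806 \left(1 - \left(14 - 8 \sqrt{2}\right)\right) = - 806 \left(-13 + 8 \sqrt{2}\right) = 10478 - 6448 \sqrt{2}$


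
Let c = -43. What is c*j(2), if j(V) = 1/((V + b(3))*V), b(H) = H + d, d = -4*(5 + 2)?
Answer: 43/46 ≈ 0.93478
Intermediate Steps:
d = -28 (d = -4*7 = -28)
b(H) = -28 + H (b(H) = H - 28 = -28 + H)
j(V) = 1/(V*(-25 + V)) (j(V) = 1/((V + (-28 + 3))*V) = 1/((V - 25)*V) = 1/((-25 + V)*V) = 1/(V*(-25 + V)))
c*j(2) = -43/(2*(-25 + 2)) = -43/(2*(-23)) = -43*(-1)/(2*23) = -43*(-1/46) = 43/46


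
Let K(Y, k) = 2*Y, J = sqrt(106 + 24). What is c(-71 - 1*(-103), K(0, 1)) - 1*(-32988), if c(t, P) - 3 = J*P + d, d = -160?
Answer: 32831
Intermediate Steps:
J = sqrt(130) ≈ 11.402
c(t, P) = -157 + P*sqrt(130) (c(t, P) = 3 + (sqrt(130)*P - 160) = 3 + (P*sqrt(130) - 160) = 3 + (-160 + P*sqrt(130)) = -157 + P*sqrt(130))
c(-71 - 1*(-103), K(0, 1)) - 1*(-32988) = (-157 + (2*0)*sqrt(130)) - 1*(-32988) = (-157 + 0*sqrt(130)) + 32988 = (-157 + 0) + 32988 = -157 + 32988 = 32831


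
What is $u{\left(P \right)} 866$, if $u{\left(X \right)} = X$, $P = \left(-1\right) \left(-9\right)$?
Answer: $7794$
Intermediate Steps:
$P = 9$
$u{\left(P \right)} 866 = 9 \cdot 866 = 7794$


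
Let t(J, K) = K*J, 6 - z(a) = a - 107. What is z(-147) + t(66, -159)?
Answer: -10234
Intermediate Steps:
z(a) = 113 - a (z(a) = 6 - (a - 107) = 6 - (-107 + a) = 6 + (107 - a) = 113 - a)
t(J, K) = J*K
z(-147) + t(66, -159) = (113 - 1*(-147)) + 66*(-159) = (113 + 147) - 10494 = 260 - 10494 = -10234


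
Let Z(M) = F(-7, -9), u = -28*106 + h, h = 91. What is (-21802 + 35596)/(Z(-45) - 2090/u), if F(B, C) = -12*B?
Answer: 19842669/121879 ≈ 162.81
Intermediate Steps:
u = -2877 (u = -28*106 + 91 = -2968 + 91 = -2877)
Z(M) = 84 (Z(M) = -12*(-7) = 84)
(-21802 + 35596)/(Z(-45) - 2090/u) = (-21802 + 35596)/(84 - 2090/(-2877)) = 13794/(84 - 2090*(-1/2877)) = 13794/(84 + 2090/2877) = 13794/(243758/2877) = 13794*(2877/243758) = 19842669/121879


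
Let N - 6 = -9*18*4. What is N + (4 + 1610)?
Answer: 972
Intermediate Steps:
N = -642 (N = 6 - 9*18*4 = 6 - 162*4 = 6 - 648 = -642)
N + (4 + 1610) = -642 + (4 + 1610) = -642 + 1614 = 972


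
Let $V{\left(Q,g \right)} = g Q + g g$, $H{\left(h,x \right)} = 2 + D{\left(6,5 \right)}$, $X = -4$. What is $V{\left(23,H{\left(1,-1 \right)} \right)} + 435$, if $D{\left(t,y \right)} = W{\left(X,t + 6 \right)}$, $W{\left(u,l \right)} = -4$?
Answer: $393$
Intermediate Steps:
$D{\left(t,y \right)} = -4$
$H{\left(h,x \right)} = -2$ ($H{\left(h,x \right)} = 2 - 4 = -2$)
$V{\left(Q,g \right)} = g^{2} + Q g$ ($V{\left(Q,g \right)} = Q g + g^{2} = g^{2} + Q g$)
$V{\left(23,H{\left(1,-1 \right)} \right)} + 435 = - 2 \left(23 - 2\right) + 435 = \left(-2\right) 21 + 435 = -42 + 435 = 393$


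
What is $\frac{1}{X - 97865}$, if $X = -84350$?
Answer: $- \frac{1}{182215} \approx -5.488 \cdot 10^{-6}$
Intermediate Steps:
$\frac{1}{X - 97865} = \frac{1}{-84350 - 97865} = \frac{1}{-182215} = - \frac{1}{182215}$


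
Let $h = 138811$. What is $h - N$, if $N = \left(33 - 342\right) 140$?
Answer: $182071$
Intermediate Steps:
$N = -43260$ ($N = \left(33 - 342\right) 140 = \left(-309\right) 140 = -43260$)
$h - N = 138811 - -43260 = 138811 + 43260 = 182071$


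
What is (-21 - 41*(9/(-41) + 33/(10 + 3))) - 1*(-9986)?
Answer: 128309/13 ≈ 9869.9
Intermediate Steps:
(-21 - 41*(9/(-41) + 33/(10 + 3))) - 1*(-9986) = (-21 - 41*(9*(-1/41) + 33/13)) + 9986 = (-21 - 41*(-9/41 + 33*(1/13))) + 9986 = (-21 - 41*(-9/41 + 33/13)) + 9986 = (-21 - 41*1236/533) + 9986 = (-21 - 1236/13) + 9986 = -1509/13 + 9986 = 128309/13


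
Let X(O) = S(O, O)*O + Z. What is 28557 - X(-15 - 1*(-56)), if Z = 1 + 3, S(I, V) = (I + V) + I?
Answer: 23510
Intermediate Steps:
S(I, V) = V + 2*I
Z = 4
X(O) = 4 + 3*O² (X(O) = (O + 2*O)*O + 4 = (3*O)*O + 4 = 3*O² + 4 = 4 + 3*O²)
28557 - X(-15 - 1*(-56)) = 28557 - (4 + 3*(-15 - 1*(-56))²) = 28557 - (4 + 3*(-15 + 56)²) = 28557 - (4 + 3*41²) = 28557 - (4 + 3*1681) = 28557 - (4 + 5043) = 28557 - 1*5047 = 28557 - 5047 = 23510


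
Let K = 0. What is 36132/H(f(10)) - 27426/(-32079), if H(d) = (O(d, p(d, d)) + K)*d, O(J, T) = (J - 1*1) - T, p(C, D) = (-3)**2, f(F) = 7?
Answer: -128722498/74851 ≈ -1719.7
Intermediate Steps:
p(C, D) = 9
O(J, T) = -1 + J - T (O(J, T) = (J - 1) - T = (-1 + J) - T = -1 + J - T)
H(d) = d*(-10 + d) (H(d) = ((-1 + d - 1*9) + 0)*d = ((-1 + d - 9) + 0)*d = ((-10 + d) + 0)*d = (-10 + d)*d = d*(-10 + d))
36132/H(f(10)) - 27426/(-32079) = 36132/((7*(-10 + 7))) - 27426/(-32079) = 36132/((7*(-3))) - 27426*(-1/32079) = 36132/(-21) + 9142/10693 = 36132*(-1/21) + 9142/10693 = -12044/7 + 9142/10693 = -128722498/74851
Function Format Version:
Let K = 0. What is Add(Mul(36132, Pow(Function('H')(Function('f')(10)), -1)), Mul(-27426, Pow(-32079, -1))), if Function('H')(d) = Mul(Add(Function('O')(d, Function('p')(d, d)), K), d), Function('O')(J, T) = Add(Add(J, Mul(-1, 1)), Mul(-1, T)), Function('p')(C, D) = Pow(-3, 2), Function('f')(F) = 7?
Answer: Rational(-128722498, 74851) ≈ -1719.7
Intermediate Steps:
Function('p')(C, D) = 9
Function('O')(J, T) = Add(-1, J, Mul(-1, T)) (Function('O')(J, T) = Add(Add(J, -1), Mul(-1, T)) = Add(Add(-1, J), Mul(-1, T)) = Add(-1, J, Mul(-1, T)))
Function('H')(d) = Mul(d, Add(-10, d)) (Function('H')(d) = Mul(Add(Add(-1, d, Mul(-1, 9)), 0), d) = Mul(Add(Add(-1, d, -9), 0), d) = Mul(Add(Add(-10, d), 0), d) = Mul(Add(-10, d), d) = Mul(d, Add(-10, d)))
Add(Mul(36132, Pow(Function('H')(Function('f')(10)), -1)), Mul(-27426, Pow(-32079, -1))) = Add(Mul(36132, Pow(Mul(7, Add(-10, 7)), -1)), Mul(-27426, Pow(-32079, -1))) = Add(Mul(36132, Pow(Mul(7, -3), -1)), Mul(-27426, Rational(-1, 32079))) = Add(Mul(36132, Pow(-21, -1)), Rational(9142, 10693)) = Add(Mul(36132, Rational(-1, 21)), Rational(9142, 10693)) = Add(Rational(-12044, 7), Rational(9142, 10693)) = Rational(-128722498, 74851)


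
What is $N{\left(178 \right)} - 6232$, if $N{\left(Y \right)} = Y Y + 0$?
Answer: $25452$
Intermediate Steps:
$N{\left(Y \right)} = Y^{2}$ ($N{\left(Y \right)} = Y^{2} + 0 = Y^{2}$)
$N{\left(178 \right)} - 6232 = 178^{2} - 6232 = 31684 - 6232 = 25452$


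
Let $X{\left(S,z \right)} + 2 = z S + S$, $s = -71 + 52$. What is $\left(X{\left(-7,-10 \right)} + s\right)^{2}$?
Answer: $1764$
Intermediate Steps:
$s = -19$
$X{\left(S,z \right)} = -2 + S + S z$ ($X{\left(S,z \right)} = -2 + \left(z S + S\right) = -2 + \left(S z + S\right) = -2 + \left(S + S z\right) = -2 + S + S z$)
$\left(X{\left(-7,-10 \right)} + s\right)^{2} = \left(\left(-2 - 7 - -70\right) - 19\right)^{2} = \left(\left(-2 - 7 + 70\right) - 19\right)^{2} = \left(61 - 19\right)^{2} = 42^{2} = 1764$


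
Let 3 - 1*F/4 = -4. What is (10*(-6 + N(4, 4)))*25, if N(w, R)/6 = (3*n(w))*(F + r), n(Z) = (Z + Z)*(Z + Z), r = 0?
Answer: 8062500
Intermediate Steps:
F = 28 (F = 12 - 4*(-4) = 12 + 16 = 28)
n(Z) = 4*Z² (n(Z) = (2*Z)*(2*Z) = 4*Z²)
N(w, R) = 2016*w² (N(w, R) = 6*((3*(4*w²))*(28 + 0)) = 6*((12*w²)*28) = 6*(336*w²) = 2016*w²)
(10*(-6 + N(4, 4)))*25 = (10*(-6 + 2016*4²))*25 = (10*(-6 + 2016*16))*25 = (10*(-6 + 32256))*25 = (10*32250)*25 = 322500*25 = 8062500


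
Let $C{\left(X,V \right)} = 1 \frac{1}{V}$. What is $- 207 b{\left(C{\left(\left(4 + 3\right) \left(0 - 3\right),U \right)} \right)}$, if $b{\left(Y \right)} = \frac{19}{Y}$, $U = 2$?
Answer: $-7866$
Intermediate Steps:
$C{\left(X,V \right)} = \frac{1}{V}$
$- 207 b{\left(C{\left(\left(4 + 3\right) \left(0 - 3\right),U \right)} \right)} = - 207 \frac{19}{\frac{1}{2}} = - 207 \cdot 19 \frac{1}{\frac{1}{2}} = - 207 \cdot 19 \cdot 2 = \left(-207\right) 38 = -7866$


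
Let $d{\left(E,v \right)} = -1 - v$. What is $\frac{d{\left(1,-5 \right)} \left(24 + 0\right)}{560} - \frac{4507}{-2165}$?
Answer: $\frac{34147}{15155} \approx 2.2532$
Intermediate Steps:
$\frac{d{\left(1,-5 \right)} \left(24 + 0\right)}{560} - \frac{4507}{-2165} = \frac{\left(-1 - -5\right) \left(24 + 0\right)}{560} - \frac{4507}{-2165} = \left(-1 + 5\right) 24 \cdot \frac{1}{560} - - \frac{4507}{2165} = 4 \cdot 24 \cdot \frac{1}{560} + \frac{4507}{2165} = 96 \cdot \frac{1}{560} + \frac{4507}{2165} = \frac{6}{35} + \frac{4507}{2165} = \frac{34147}{15155}$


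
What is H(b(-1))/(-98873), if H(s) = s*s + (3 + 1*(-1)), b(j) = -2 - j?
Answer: -3/98873 ≈ -3.0342e-5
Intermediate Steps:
H(s) = 2 + s² (H(s) = s² + (3 - 1) = s² + 2 = 2 + s²)
H(b(-1))/(-98873) = (2 + (-2 - 1*(-1))²)/(-98873) = (2 + (-2 + 1)²)*(-1/98873) = (2 + (-1)²)*(-1/98873) = (2 + 1)*(-1/98873) = 3*(-1/98873) = -3/98873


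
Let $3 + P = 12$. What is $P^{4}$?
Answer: $6561$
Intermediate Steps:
$P = 9$ ($P = -3 + 12 = 9$)
$P^{4} = 9^{4} = 6561$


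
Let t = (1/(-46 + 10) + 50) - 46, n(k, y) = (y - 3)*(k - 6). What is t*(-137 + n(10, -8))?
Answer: -25883/36 ≈ -718.97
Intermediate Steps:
n(k, y) = (-6 + k)*(-3 + y) (n(k, y) = (-3 + y)*(-6 + k) = (-6 + k)*(-3 + y))
t = 143/36 (t = (1/(-36) + 50) - 46 = (-1/36 + 50) - 46 = 1799/36 - 46 = 143/36 ≈ 3.9722)
t*(-137 + n(10, -8)) = 143*(-137 + (18 - 6*(-8) - 3*10 + 10*(-8)))/36 = 143*(-137 + (18 + 48 - 30 - 80))/36 = 143*(-137 - 44)/36 = (143/36)*(-181) = -25883/36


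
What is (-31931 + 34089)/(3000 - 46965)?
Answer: -2158/43965 ≈ -0.049084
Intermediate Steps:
(-31931 + 34089)/(3000 - 46965) = 2158/(-43965) = 2158*(-1/43965) = -2158/43965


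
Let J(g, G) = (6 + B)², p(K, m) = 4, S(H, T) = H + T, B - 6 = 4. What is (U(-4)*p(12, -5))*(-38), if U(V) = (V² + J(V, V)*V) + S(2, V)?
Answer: 153520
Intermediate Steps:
B = 10 (B = 6 + 4 = 10)
J(g, G) = 256 (J(g, G) = (6 + 10)² = 16² = 256)
U(V) = 2 + V² + 257*V (U(V) = (V² + 256*V) + (2 + V) = 2 + V² + 257*V)
(U(-4)*p(12, -5))*(-38) = ((2 + (-4)² + 257*(-4))*4)*(-38) = ((2 + 16 - 1028)*4)*(-38) = -1010*4*(-38) = -4040*(-38) = 153520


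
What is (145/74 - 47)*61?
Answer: -203313/74 ≈ -2747.5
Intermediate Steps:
(145/74 - 47)*61 = -3333/74*61 = -203313/74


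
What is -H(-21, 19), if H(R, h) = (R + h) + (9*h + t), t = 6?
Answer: -175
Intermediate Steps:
H(R, h) = 6 + R + 10*h (H(R, h) = (R + h) + (9*h + 6) = (R + h) + (6 + 9*h) = 6 + R + 10*h)
-H(-21, 19) = -(6 - 21 + 10*19) = -(6 - 21 + 190) = -1*175 = -175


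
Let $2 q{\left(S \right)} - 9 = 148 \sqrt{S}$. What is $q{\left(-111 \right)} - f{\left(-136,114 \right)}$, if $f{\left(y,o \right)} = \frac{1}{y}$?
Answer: $\frac{613}{136} + 74 i \sqrt{111} \approx 4.5074 + 779.64 i$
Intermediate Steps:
$q{\left(S \right)} = \frac{9}{2} + 74 \sqrt{S}$ ($q{\left(S \right)} = \frac{9}{2} + \frac{148 \sqrt{S}}{2} = \frac{9}{2} + 74 \sqrt{S}$)
$q{\left(-111 \right)} - f{\left(-136,114 \right)} = \left(\frac{9}{2} + 74 \sqrt{-111}\right) - \frac{1}{-136} = \left(\frac{9}{2} + 74 i \sqrt{111}\right) - - \frac{1}{136} = \left(\frac{9}{2} + 74 i \sqrt{111}\right) + \frac{1}{136} = \frac{613}{136} + 74 i \sqrt{111}$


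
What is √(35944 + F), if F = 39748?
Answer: 2*√18923 ≈ 275.12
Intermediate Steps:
√(35944 + F) = √(35944 + 39748) = √75692 = 2*√18923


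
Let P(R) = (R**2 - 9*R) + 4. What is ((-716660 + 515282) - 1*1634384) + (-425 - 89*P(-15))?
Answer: -1868583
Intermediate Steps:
P(R) = 4 + R**2 - 9*R
((-716660 + 515282) - 1*1634384) + (-425 - 89*P(-15)) = ((-716660 + 515282) - 1*1634384) + (-425 - 89*(4 + (-15)**2 - 9*(-15))) = (-201378 - 1634384) + (-425 - 89*(4 + 225 + 135)) = -1835762 + (-425 - 89*364) = -1835762 + (-425 - 32396) = -1835762 - 32821 = -1868583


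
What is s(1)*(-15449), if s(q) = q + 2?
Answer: -46347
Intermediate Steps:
s(q) = 2 + q
s(1)*(-15449) = (2 + 1)*(-15449) = 3*(-15449) = -46347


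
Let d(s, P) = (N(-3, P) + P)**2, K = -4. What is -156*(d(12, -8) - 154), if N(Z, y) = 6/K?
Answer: 9945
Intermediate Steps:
N(Z, y) = -3/2 (N(Z, y) = 6/(-4) = 6*(-1/4) = -3/2)
d(s, P) = (-3/2 + P)**2
-156*(d(12, -8) - 154) = -156*((-3 + 2*(-8))**2/4 - 154) = -156*((-3 - 16)**2/4 - 154) = -156*((1/4)*(-19)**2 - 154) = -156*((1/4)*361 - 154) = -156*(361/4 - 154) = -156*(-255/4) = 9945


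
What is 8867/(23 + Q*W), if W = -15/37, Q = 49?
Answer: 328079/116 ≈ 2828.3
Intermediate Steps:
W = -15/37 (W = -15*1/37 = -15/37 ≈ -0.40541)
8867/(23 + Q*W) = 8867/(23 + 49*(-15/37)) = 8867/(23 - 735/37) = 8867/(116/37) = 8867*(37/116) = 328079/116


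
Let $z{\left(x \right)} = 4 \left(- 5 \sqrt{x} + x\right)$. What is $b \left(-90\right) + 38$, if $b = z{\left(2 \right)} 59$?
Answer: $-42442 + 106200 \sqrt{2} \approx 1.0775 \cdot 10^{5}$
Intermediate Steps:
$z{\left(x \right)} = - 20 \sqrt{x} + 4 x$ ($z{\left(x \right)} = 4 \left(x - 5 \sqrt{x}\right) = - 20 \sqrt{x} + 4 x$)
$b = 472 - 1180 \sqrt{2}$ ($b = \left(- 20 \sqrt{2} + 4 \cdot 2\right) 59 = \left(- 20 \sqrt{2} + 8\right) 59 = \left(8 - 20 \sqrt{2}\right) 59 = 472 - 1180 \sqrt{2} \approx -1196.8$)
$b \left(-90\right) + 38 = \left(472 - 1180 \sqrt{2}\right) \left(-90\right) + 38 = \left(-42480 + 106200 \sqrt{2}\right) + 38 = -42442 + 106200 \sqrt{2}$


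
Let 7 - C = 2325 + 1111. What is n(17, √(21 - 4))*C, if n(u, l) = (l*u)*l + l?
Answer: -990981 - 3429*√17 ≈ -1.0051e+6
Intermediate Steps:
n(u, l) = l + u*l² (n(u, l) = u*l² + l = l + u*l²)
C = -3429 (C = 7 - (2325 + 1111) = 7 - 1*3436 = 7 - 3436 = -3429)
n(17, √(21 - 4))*C = (√(21 - 4)*(1 + √(21 - 4)*17))*(-3429) = (√17*(1 + √17*17))*(-3429) = (√17*(1 + 17*√17))*(-3429) = -3429*√17*(1 + 17*√17)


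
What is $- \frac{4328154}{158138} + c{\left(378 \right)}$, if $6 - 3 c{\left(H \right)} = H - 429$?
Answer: $- \frac{661766}{79069} \approx -8.3695$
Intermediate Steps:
$c{\left(H \right)} = 145 - \frac{H}{3}$ ($c{\left(H \right)} = 2 - \frac{H - 429}{3} = 2 - \frac{-429 + H}{3} = 2 - \left(-143 + \frac{H}{3}\right) = 145 - \frac{H}{3}$)
$- \frac{4328154}{158138} + c{\left(378 \right)} = - \frac{4328154}{158138} + \left(145 - 126\right) = \left(-4328154\right) \frac{1}{158138} + \left(145 - 126\right) = - \frac{2164077}{79069} + 19 = - \frac{661766}{79069}$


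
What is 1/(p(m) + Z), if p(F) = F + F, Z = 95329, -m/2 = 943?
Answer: 1/91557 ≈ 1.0922e-5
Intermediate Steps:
m = -1886 (m = -2*943 = -1886)
p(F) = 2*F
1/(p(m) + Z) = 1/(2*(-1886) + 95329) = 1/(-3772 + 95329) = 1/91557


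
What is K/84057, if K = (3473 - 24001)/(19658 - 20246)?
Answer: 5132/12356379 ≈ 0.00041533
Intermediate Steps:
K = 5132/147 (K = -20528/(-588) = -20528*(-1/588) = 5132/147 ≈ 34.912)
K/84057 = (5132/147)/84057 = (5132/147)*(1/84057) = 5132/12356379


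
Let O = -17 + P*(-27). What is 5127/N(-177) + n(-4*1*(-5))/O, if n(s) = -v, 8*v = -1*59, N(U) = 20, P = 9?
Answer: 533149/2080 ≈ 256.32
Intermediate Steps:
v = -59/8 (v = (-1*59)/8 = (1/8)*(-59) = -59/8 ≈ -7.3750)
O = -260 (O = -17 + 9*(-27) = -17 - 243 = -260)
n(s) = 59/8 (n(s) = -1*(-59/8) = 59/8)
5127/N(-177) + n(-4*1*(-5))/O = 5127/20 + (59/8)/(-260) = 5127*(1/20) + (59/8)*(-1/260) = 5127/20 - 59/2080 = 533149/2080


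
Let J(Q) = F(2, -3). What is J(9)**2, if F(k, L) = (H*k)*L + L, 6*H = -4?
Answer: 1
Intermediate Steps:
H = -2/3 (H = (1/6)*(-4) = -2/3 ≈ -0.66667)
F(k, L) = L - 2*L*k/3 (F(k, L) = (-2*k/3)*L + L = -2*L*k/3 + L = L - 2*L*k/3)
J(Q) = 1 (J(Q) = (1/3)*(-3)*(3 - 2*2) = (1/3)*(-3)*(3 - 4) = (1/3)*(-3)*(-1) = 1)
J(9)**2 = 1**2 = 1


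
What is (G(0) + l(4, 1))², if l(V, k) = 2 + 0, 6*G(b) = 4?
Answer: 64/9 ≈ 7.1111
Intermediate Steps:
G(b) = ⅔ (G(b) = (⅙)*4 = ⅔)
l(V, k) = 2
(G(0) + l(4, 1))² = (⅔ + 2)² = (8/3)² = 64/9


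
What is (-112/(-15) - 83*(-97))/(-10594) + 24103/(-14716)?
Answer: -2804516831/1169259780 ≈ -2.3985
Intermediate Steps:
(-112/(-15) - 83*(-97))/(-10594) + 24103/(-14716) = (-112*(-1/15) + 8051)*(-1/10594) + 24103*(-1/14716) = (112/15 + 8051)*(-1/10594) - 24103/14716 = (120877/15)*(-1/10594) - 24103/14716 = -120877/158910 - 24103/14716 = -2804516831/1169259780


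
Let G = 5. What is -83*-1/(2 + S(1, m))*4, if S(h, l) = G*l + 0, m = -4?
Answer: -166/9 ≈ -18.444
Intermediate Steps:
S(h, l) = 5*l (S(h, l) = 5*l + 0 = 5*l)
-83*-1/(2 + S(1, m))*4 = -83*-1/(2 + 5*(-4))*4 = -83*-1/(2 - 20)*4 = -83*-1/(-18)*4 = -83*(-1/18*(-1))*4 = -83*4/18 = -83*2/9 = -166/9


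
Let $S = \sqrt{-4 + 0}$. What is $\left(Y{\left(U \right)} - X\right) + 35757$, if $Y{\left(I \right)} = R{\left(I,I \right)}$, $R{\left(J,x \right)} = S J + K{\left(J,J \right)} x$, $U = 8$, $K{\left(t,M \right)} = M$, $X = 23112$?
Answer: $12709 + 16 i \approx 12709.0 + 16.0 i$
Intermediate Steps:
$S = 2 i$ ($S = \sqrt{-4} = 2 i \approx 2.0 i$)
$R{\left(J,x \right)} = J x + 2 i J$ ($R{\left(J,x \right)} = 2 i J + J x = J x + 2 i J$)
$Y{\left(I \right)} = I \left(I + 2 i\right)$
$\left(Y{\left(U \right)} - X\right) + 35757 = \left(8 \left(8 + 2 i\right) - 23112\right) + 35757 = \left(\left(64 + 16 i\right) - 23112\right) + 35757 = \left(-23048 + 16 i\right) + 35757 = 12709 + 16 i$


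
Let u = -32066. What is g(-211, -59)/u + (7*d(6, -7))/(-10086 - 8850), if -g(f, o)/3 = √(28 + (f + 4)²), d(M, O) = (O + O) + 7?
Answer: 49/18936 + 3*√42877/32066 ≈ 0.021960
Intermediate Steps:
d(M, O) = 7 + 2*O (d(M, O) = 2*O + 7 = 7 + 2*O)
g(f, o) = -3*√(28 + (4 + f)²) (g(f, o) = -3*√(28 + (f + 4)²) = -3*√(28 + (4 + f)²))
g(-211, -59)/u + (7*d(6, -7))/(-10086 - 8850) = -3*√(28 + (4 - 211)²)/(-32066) + (7*(7 + 2*(-7)))/(-10086 - 8850) = -3*√(28 + (-207)²)*(-1/32066) + (7*(7 - 14))/(-18936) = -3*√(28 + 42849)*(-1/32066) + (7*(-7))*(-1/18936) = -3*√42877*(-1/32066) - 49*(-1/18936) = 3*√42877/32066 + 49/18936 = 49/18936 + 3*√42877/32066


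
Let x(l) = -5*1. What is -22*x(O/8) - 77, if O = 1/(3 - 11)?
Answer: 33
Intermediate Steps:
O = -1/8 (O = 1/(-8) = -1/8 ≈ -0.12500)
x(l) = -5
-22*x(O/8) - 77 = -22*(-5) - 77 = 110 - 77 = 33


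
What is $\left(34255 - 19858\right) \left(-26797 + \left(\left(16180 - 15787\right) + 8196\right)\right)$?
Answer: $-262140576$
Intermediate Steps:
$\left(34255 - 19858\right) \left(-26797 + \left(\left(16180 - 15787\right) + 8196\right)\right) = 14397 \left(-26797 + \left(393 + 8196\right)\right) = 14397 \left(-26797 + 8589\right) = 14397 \left(-18208\right) = -262140576$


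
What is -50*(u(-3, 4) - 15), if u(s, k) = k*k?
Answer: -50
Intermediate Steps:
u(s, k) = k²
-50*(u(-3, 4) - 15) = -50*(4² - 15) = -50*(16 - 15) = -50*1 = -50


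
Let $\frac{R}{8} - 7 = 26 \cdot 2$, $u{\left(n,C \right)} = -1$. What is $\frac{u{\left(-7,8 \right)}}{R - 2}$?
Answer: $- \frac{1}{470} \approx -0.0021277$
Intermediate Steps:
$R = 472$ ($R = 56 + 8 \cdot 26 \cdot 2 = 56 + 8 \cdot 52 = 56 + 416 = 472$)
$\frac{u{\left(-7,8 \right)}}{R - 2} = \frac{1}{472 - 2} \left(-1\right) = \frac{1}{470} \left(-1\right) = - \frac{1}{470}$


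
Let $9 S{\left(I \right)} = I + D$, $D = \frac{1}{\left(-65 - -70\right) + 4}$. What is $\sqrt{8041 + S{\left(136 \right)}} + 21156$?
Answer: $21156 + \frac{\sqrt{652546}}{9} \approx 21246.0$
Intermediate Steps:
$D = \frac{1}{9}$ ($D = \frac{1}{\left(-65 + 70\right) + 4} = \frac{1}{5 + 4} = \frac{1}{9} \approx 0.11111$)
$S{\left(I \right)} = \frac{1}{81} + \frac{I}{9}$ ($S{\left(I \right)} = \frac{I + \frac{1}{9}}{9} = \frac{\frac{1}{9} + I}{9} = \frac{1}{81} + \frac{I}{9}$)
$\sqrt{8041 + S{\left(136 \right)}} + 21156 = \sqrt{8041 + \left(\frac{1}{81} + \frac{1}{9} \cdot 136\right)} + 21156 = \sqrt{8041 + \left(\frac{1}{81} + \frac{136}{9}\right)} + 21156 = \sqrt{8041 + \frac{1225}{81}} + 21156 = \sqrt{\frac{652546}{81}} + 21156 = \frac{\sqrt{652546}}{9} + 21156 = 21156 + \frac{\sqrt{652546}}{9}$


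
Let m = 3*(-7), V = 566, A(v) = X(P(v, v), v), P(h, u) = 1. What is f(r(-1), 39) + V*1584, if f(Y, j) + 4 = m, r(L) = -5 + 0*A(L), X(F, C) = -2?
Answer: 896519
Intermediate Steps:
A(v) = -2
r(L) = -5 (r(L) = -5 + 0*(-2) = -5 + 0 = -5)
m = -21
f(Y, j) = -25 (f(Y, j) = -4 - 21 = -25)
f(r(-1), 39) + V*1584 = -25 + 566*1584 = -25 + 896544 = 896519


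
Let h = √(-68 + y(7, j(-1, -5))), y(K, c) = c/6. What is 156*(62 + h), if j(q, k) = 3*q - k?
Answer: 9672 + 52*I*√609 ≈ 9672.0 + 1283.3*I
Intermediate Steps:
j(q, k) = -k + 3*q
y(K, c) = c/6 (y(K, c) = c*(⅙) = c/6)
h = I*√609/3 (h = √(-68 + (-1*(-5) + 3*(-1))/6) = √(-68 + (5 - 3)/6) = √(-68 + (⅙)*2) = √(-68 + ⅓) = √(-203/3) = I*√609/3 ≈ 8.226*I)
156*(62 + h) = 156*(62 + I*√609/3) = 9672 + 52*I*√609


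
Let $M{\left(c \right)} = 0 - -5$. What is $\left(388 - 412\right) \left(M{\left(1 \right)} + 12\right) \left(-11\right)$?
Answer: $4488$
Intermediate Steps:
$M{\left(c \right)} = 5$ ($M{\left(c \right)} = 0 + 5 = 5$)
$\left(388 - 412\right) \left(M{\left(1 \right)} + 12\right) \left(-11\right) = \left(388 - 412\right) \left(5 + 12\right) \left(-11\right) = - 24 \cdot 17 \left(-11\right) = \left(-24\right) \left(-187\right) = 4488$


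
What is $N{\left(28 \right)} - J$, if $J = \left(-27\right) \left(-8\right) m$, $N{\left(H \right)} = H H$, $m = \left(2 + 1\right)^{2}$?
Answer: $-1160$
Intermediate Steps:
$m = 9$ ($m = 3^{2} = 9$)
$N{\left(H \right)} = H^{2}$
$J = 1944$ ($J = \left(-27\right) \left(-8\right) 9 = 216 \cdot 9 = 1944$)
$N{\left(28 \right)} - J = 28^{2} - 1944 = 784 - 1944 = -1160$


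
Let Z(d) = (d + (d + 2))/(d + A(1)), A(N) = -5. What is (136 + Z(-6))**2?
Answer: 2268036/121 ≈ 18744.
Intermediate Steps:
Z(d) = (2 + 2*d)/(-5 + d) (Z(d) = (d + (d + 2))/(d - 5) = (d + (2 + d))/(-5 + d) = (2 + 2*d)/(-5 + d))
(136 + Z(-6))**2 = (136 + 2*(1 - 6)/(-5 - 6))**2 = (136 + 2*(-5)/(-11))**2 = (136 + 2*(-1/11)*(-5))**2 = (136 + 10/11)**2 = (1506/11)**2 = 2268036/121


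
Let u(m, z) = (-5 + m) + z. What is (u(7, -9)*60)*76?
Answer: -31920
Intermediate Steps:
u(m, z) = -5 + m + z
(u(7, -9)*60)*76 = ((-5 + 7 - 9)*60)*76 = -7*60*76 = -420*76 = -31920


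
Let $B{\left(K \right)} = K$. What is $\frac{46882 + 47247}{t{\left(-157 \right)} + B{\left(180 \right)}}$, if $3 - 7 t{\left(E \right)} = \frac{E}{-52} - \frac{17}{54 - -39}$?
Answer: $\frac{455207844}{870593} \approx 522.87$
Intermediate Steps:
$t{\left(E \right)} = \frac{296}{651} + \frac{E}{364}$ ($t{\left(E \right)} = \frac{3}{7} - \frac{\frac{E}{-52} - \frac{17}{54 - -39}}{7} = \frac{3}{7} - \frac{E \left(- \frac{1}{52}\right) - \frac{17}{54 + 39}}{7} = \frac{3}{7} - \frac{- \frac{E}{52} - \frac{17}{93}}{7} = \frac{3}{7} - \frac{- \frac{17}{93} - \frac{E}{52}}{7} = \frac{3}{7} + \left(\frac{17}{651} + \frac{E}{364}\right) = \frac{296}{651} + \frac{E}{364}$)
$\frac{46882 + 47247}{t{\left(-157 \right)} + B{\left(180 \right)}} = \frac{46882 + 47247}{\left(\frac{296}{651} + \frac{1}{364} \left(-157\right)\right) + 180} = \frac{94129}{\left(\frac{296}{651} - \frac{157}{364}\right) + 180} = \frac{94129}{\frac{113}{4836} + 180} = \frac{94129}{\frac{870593}{4836}} = 94129 \cdot \frac{4836}{870593} = \frac{455207844}{870593}$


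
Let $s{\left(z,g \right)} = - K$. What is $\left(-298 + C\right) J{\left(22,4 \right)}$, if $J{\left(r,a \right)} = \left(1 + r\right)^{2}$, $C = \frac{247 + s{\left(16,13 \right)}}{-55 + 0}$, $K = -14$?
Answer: $- \frac{8808379}{55} \approx -1.6015 \cdot 10^{5}$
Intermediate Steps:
$s{\left(z,g \right)} = 14$ ($s{\left(z,g \right)} = \left(-1\right) \left(-14\right) = 14$)
$C = - \frac{261}{55}$ ($C = \frac{247 + 14}{-55 + 0} = \frac{261}{-55} = 261 \left(- \frac{1}{55}\right) = - \frac{261}{55} \approx -4.7455$)
$\left(-298 + C\right) J{\left(22,4 \right)} = \left(-298 - \frac{261}{55}\right) \left(1 + 22\right)^{2} = - \frac{16651 \cdot 23^{2}}{55} = \left(- \frac{16651}{55}\right) 529 = - \frac{8808379}{55}$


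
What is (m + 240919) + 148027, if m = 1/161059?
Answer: 62643253815/161059 ≈ 3.8895e+5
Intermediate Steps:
m = 1/161059 ≈ 6.2089e-6
(m + 240919) + 148027 = (1/161059 + 240919) + 148027 = 38802173222/161059 + 148027 = 62643253815/161059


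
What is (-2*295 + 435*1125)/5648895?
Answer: 97757/1129779 ≈ 0.086528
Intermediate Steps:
(-2*295 + 435*1125)/5648895 = (-590 + 489375)*(1/5648895) = 488785*(1/5648895) = 97757/1129779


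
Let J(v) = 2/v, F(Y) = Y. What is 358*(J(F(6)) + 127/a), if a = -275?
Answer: -37948/825 ≈ -45.998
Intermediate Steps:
358*(J(F(6)) + 127/a) = 358*(2/6 + 127/(-275)) = 358*(2*(1/6) + 127*(-1/275)) = 358*(1/3 - 127/275) = 358*(-106/825) = -37948/825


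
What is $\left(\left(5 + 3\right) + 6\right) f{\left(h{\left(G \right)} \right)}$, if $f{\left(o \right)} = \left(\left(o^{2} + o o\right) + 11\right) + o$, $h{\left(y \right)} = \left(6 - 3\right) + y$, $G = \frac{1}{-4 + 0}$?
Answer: $\frac{1617}{4} \approx 404.25$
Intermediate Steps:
$G = - \frac{1}{4}$ ($G = \frac{1}{-4} = - \frac{1}{4} \approx -0.25$)
$h{\left(y \right)} = 3 + y$
$f{\left(o \right)} = 11 + o + 2 o^{2}$ ($f{\left(o \right)} = \left(\left(o^{2} + o^{2}\right) + 11\right) + o = \left(2 o^{2} + 11\right) + o = \left(11 + 2 o^{2}\right) + o = 11 + o + 2 o^{2}$)
$\left(\left(5 + 3\right) + 6\right) f{\left(h{\left(G \right)} \right)} = \left(\left(5 + 3\right) + 6\right) \left(11 + \left(3 - \frac{1}{4}\right) + 2 \left(3 - \frac{1}{4}\right)^{2}\right) = \left(8 + 6\right) \left(11 + \frac{11}{4} + 2 \left(\frac{11}{4}\right)^{2}\right) = 14 \left(11 + \frac{11}{4} + 2 \cdot \frac{121}{16}\right) = 14 \left(11 + \frac{11}{4} + \frac{121}{8}\right) = 14 \cdot \frac{231}{8} = \frac{1617}{4}$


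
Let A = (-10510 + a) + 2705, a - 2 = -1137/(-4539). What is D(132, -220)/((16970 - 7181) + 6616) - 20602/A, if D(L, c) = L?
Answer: 10258314689/3873404236 ≈ 2.6484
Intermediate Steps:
a = 3405/1513 (a = 2 - 1137/(-4539) = 2 - 1137*(-1/4539) = 2 + 379/1513 = 3405/1513 ≈ 2.2505)
A = -11805560/1513 (A = (-10510 + 3405/1513) + 2705 = -15898225/1513 + 2705 = -11805560/1513 ≈ -7802.8)
D(132, -220)/((16970 - 7181) + 6616) - 20602/A = 132/((16970 - 7181) + 6616) - 20602/(-11805560/1513) = 132/(9789 + 6616) - 20602*(-1513/11805560) = 132/16405 + 15585413/5902780 = 10258314689/3873404236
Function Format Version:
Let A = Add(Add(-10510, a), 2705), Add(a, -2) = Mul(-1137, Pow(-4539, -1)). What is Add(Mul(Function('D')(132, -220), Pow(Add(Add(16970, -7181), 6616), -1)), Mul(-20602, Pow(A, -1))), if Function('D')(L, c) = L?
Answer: Rational(10258314689, 3873404236) ≈ 2.6484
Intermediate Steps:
a = Rational(3405, 1513) (a = Add(2, Mul(-1137, Pow(-4539, -1))) = Add(2, Mul(-1137, Rational(-1, 4539))) = Add(2, Rational(379, 1513)) = Rational(3405, 1513) ≈ 2.2505)
A = Rational(-11805560, 1513) (A = Add(Add(-10510, Rational(3405, 1513)), 2705) = Add(Rational(-15898225, 1513), 2705) = Rational(-11805560, 1513) ≈ -7802.8)
Add(Mul(Function('D')(132, -220), Pow(Add(Add(16970, -7181), 6616), -1)), Mul(-20602, Pow(A, -1))) = Add(Mul(132, Pow(Add(Add(16970, -7181), 6616), -1)), Mul(-20602, Pow(Rational(-11805560, 1513), -1))) = Add(Mul(132, Pow(Add(9789, 6616), -1)), Mul(-20602, Rational(-1513, 11805560))) = Add(Mul(132, Pow(16405, -1)), Rational(15585413, 5902780)) = Add(Mul(132, Rational(1, 16405)), Rational(15585413, 5902780)) = Add(Rational(132, 16405), Rational(15585413, 5902780)) = Rational(10258314689, 3873404236)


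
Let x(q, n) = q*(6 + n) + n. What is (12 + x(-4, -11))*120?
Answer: 2520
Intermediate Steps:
x(q, n) = n + q*(6 + n)
(12 + x(-4, -11))*120 = (12 + (-11 + 6*(-4) - 11*(-4)))*120 = (12 + (-11 - 24 + 44))*120 = (12 + 9)*120 = 21*120 = 2520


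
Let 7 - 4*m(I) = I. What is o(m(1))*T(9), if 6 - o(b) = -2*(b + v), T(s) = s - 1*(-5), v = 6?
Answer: 294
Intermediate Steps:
m(I) = 7/4 - I/4
T(s) = 5 + s (T(s) = s + 5 = 5 + s)
o(b) = 18 + 2*b (o(b) = 6 - (-2)*(b + 6) = 6 - (-2)*(6 + b) = 6 - (-12 - 2*b) = 6 + (12 + 2*b) = 18 + 2*b)
o(m(1))*T(9) = (18 + 2*(7/4 - 1/4*1))*(5 + 9) = (18 + 2*(7/4 - 1/4))*14 = (18 + 2*(3/2))*14 = (18 + 3)*14 = 21*14 = 294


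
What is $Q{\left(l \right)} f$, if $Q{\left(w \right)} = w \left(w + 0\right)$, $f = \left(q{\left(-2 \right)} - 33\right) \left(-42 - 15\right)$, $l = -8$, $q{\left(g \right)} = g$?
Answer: $127680$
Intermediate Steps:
$f = 1995$ ($f = \left(-2 - 33\right) \left(-42 - 15\right) = \left(-35\right) \left(-57\right) = 1995$)
$Q{\left(w \right)} = w^{2}$ ($Q{\left(w \right)} = w w = w^{2}$)
$Q{\left(l \right)} f = \left(-8\right)^{2} \cdot 1995 = 64 \cdot 1995 = 127680$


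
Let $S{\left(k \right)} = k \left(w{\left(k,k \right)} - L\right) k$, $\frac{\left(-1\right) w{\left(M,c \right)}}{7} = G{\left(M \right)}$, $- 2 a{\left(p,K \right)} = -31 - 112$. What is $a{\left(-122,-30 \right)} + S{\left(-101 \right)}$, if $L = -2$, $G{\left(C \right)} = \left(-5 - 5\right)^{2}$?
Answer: $- \frac{14240453}{2} \approx -7.1202 \cdot 10^{6}$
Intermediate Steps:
$a{\left(p,K \right)} = \frac{143}{2}$ ($a{\left(p,K \right)} = - \frac{-31 - 112}{2} = \left(- \frac{1}{2}\right) \left(-143\right) = \frac{143}{2}$)
$G{\left(C \right)} = 100$ ($G{\left(C \right)} = \left(-10\right)^{2} = 100$)
$w{\left(M,c \right)} = -700$ ($w{\left(M,c \right)} = \left(-7\right) 100 = -700$)
$S{\left(k \right)} = - 698 k^{2}$ ($S{\left(k \right)} = k \left(-700 - -2\right) k = k \left(-700 + 2\right) k = k \left(-698\right) k = - 698 k k = - 698 k^{2}$)
$a{\left(-122,-30 \right)} + S{\left(-101 \right)} = \frac{143}{2} - 698 \left(-101\right)^{2} = \frac{143}{2} - 7120298 = - \frac{14240453}{2}$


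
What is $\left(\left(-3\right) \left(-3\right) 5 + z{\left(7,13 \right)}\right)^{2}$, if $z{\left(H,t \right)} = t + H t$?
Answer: $22201$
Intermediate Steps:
$\left(\left(-3\right) \left(-3\right) 5 + z{\left(7,13 \right)}\right)^{2} = \left(\left(-3\right) \left(-3\right) 5 + 13 \left(1 + 7\right)\right)^{2} = \left(9 \cdot 5 + 13 \cdot 8\right)^{2} = \left(45 + 104\right)^{2} = 149^{2} = 22201$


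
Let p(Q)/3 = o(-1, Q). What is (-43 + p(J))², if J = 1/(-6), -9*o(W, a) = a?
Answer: 597529/324 ≈ 1844.2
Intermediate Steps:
o(W, a) = -a/9
J = -⅙ ≈ -0.16667
p(Q) = -Q/3 (p(Q) = 3*(-Q/9) = -Q/3)
(-43 + p(J))² = (-43 - ⅓*(-⅙))² = (-43 + 1/18)² = (-773/18)² = 597529/324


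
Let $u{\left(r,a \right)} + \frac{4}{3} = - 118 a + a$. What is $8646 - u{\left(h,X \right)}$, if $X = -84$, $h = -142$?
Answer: $- \frac{3542}{3} \approx -1180.7$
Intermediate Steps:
$u{\left(r,a \right)} = - \frac{4}{3} - 117 a$ ($u{\left(r,a \right)} = - \frac{4}{3} + \left(- 118 a + a\right) = - \frac{4}{3} - 117 a$)
$8646 - u{\left(h,X \right)} = 8646 - \left(- \frac{4}{3} - -9828\right) = 8646 - \left(- \frac{4}{3} + 9828\right) = 8646 - \frac{29480}{3} = - \frac{3542}{3}$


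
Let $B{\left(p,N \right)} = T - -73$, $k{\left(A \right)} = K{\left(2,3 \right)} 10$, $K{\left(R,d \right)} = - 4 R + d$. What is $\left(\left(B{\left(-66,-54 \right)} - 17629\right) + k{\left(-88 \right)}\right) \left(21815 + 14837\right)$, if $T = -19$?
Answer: $-645991500$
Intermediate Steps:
$K{\left(R,d \right)} = d - 4 R$
$k{\left(A \right)} = -50$ ($k{\left(A \right)} = \left(3 - 8\right) 10 = \left(-5\right) 10 = -50$)
$B{\left(p,N \right)} = 54$ ($B{\left(p,N \right)} = -19 - -73 = -19 + 73 = 54$)
$\left(\left(B{\left(-66,-54 \right)} - 17629\right) + k{\left(-88 \right)}\right) \left(21815 + 14837\right) = \left(\left(54 - 17629\right) - 50\right) \left(21815 + 14837\right) = \left(\left(54 - 17629\right) - 50\right) 36652 = \left(-17575 - 50\right) 36652 = \left(-17625\right) 36652 = -645991500$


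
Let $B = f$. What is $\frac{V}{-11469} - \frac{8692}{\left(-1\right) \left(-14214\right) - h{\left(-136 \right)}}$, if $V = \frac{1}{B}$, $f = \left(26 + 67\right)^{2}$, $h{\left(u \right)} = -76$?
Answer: $- \frac{431103132971}{708750997245} \approx -0.60826$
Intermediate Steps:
$f = 8649$ ($f = 93^{2} = 8649$)
$B = 8649$
$V = \frac{1}{8649} \approx 0.00011562$
$\frac{V}{-11469} - \frac{8692}{\left(-1\right) \left(-14214\right) - h{\left(-136 \right)}} = \frac{1}{8649 \left(-11469\right)} - \frac{8692}{\left(-1\right) \left(-14214\right) - -76} = \frac{1}{8649} \left(- \frac{1}{11469}\right) - \frac{8692}{14214 + 76} = - \frac{1}{99195381} - \frac{8692}{14290} = - \frac{1}{99195381} - \frac{4346}{7145} = - \frac{431103132971}{708750997245}$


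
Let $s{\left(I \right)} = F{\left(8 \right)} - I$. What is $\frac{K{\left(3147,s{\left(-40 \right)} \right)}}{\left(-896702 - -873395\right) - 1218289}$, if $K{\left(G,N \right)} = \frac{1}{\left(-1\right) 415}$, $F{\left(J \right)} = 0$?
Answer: $\frac{1}{515262340} \approx 1.9408 \cdot 10^{-9}$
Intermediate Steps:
$s{\left(I \right)} = - I$ ($s{\left(I \right)} = 0 - I = - I$)
$K{\left(G,N \right)} = - \frac{1}{415}$ ($K{\left(G,N \right)} = \frac{1}{-415} = - \frac{1}{415}$)
$\frac{K{\left(3147,s{\left(-40 \right)} \right)}}{\left(-896702 - -873395\right) - 1218289} = - \frac{1}{415 \left(\left(-896702 - -873395\right) - 1218289\right)} = - \frac{1}{415 \left(\left(-896702 + 873395\right) - 1218289\right)} = - \frac{1}{415 \left(-23307 - 1218289\right)} = - \frac{1}{415 \left(-1241596\right)} = \left(- \frac{1}{415}\right) \left(- \frac{1}{1241596}\right) = \frac{1}{515262340}$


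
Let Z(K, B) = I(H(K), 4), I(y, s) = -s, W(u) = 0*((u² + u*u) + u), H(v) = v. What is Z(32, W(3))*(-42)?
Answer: 168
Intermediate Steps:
W(u) = 0 (W(u) = 0*((u² + u²) + u) = 0*(2*u² + u) = 0*(u + 2*u²) = 0)
Z(K, B) = -4 (Z(K, B) = -1*4 = -4)
Z(32, W(3))*(-42) = -4*(-42) = 168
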